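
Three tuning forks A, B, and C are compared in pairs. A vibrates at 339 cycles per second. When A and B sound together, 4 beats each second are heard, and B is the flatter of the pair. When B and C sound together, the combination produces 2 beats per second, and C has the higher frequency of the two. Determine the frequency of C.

B is below A, so f_B = 339 − 4 = 335 Hz.
C is above B, so f_C = 335 + 2 = 337 Hz.

337 Hz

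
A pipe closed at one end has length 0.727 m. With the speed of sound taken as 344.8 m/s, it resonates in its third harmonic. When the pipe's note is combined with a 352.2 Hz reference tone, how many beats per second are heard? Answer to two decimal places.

Closed pipe (odd harmonics): f_n = n·v/(4L) = 3·344.8/(4·0.727) = 355.7084 Hz.
f_beat = |355.7084 − 352.2| = 3.51 Hz.

3.51 Hz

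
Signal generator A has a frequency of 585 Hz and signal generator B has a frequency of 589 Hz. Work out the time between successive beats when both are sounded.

f_beat = |585 − 589| = 4 Hz.
Beat period T = 1 / f_beat = 1 / 4 s.

0.250 s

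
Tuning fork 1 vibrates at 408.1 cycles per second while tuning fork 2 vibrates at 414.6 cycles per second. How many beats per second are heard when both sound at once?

6.5 Hz

f_beat = |f₁ − f₂|.
|408.1 − 414.6| = 6.5 Hz.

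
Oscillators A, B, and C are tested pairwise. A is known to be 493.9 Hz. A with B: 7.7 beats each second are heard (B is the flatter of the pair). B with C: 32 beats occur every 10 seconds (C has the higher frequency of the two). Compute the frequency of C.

B is below A, so f_B = 493.9 − 7.7 = 486.2 Hz.
B–C: Beat frequency = 32/10 = 3.2 Hz.
C is above B, so f_C = 486.2 + 3.2 = 489.4 Hz.

489.4 Hz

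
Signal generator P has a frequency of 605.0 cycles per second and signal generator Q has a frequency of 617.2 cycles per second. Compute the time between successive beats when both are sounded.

f_beat = |605.0 − 617.2| = 12.2 Hz.
Beat period T = 1 / f_beat = 1 / 12.2 s.

0.082 s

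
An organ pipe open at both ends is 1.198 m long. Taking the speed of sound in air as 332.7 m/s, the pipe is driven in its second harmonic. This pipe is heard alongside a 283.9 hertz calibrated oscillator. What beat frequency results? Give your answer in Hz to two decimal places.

Open pipe: f_n = n·v/(2L) = 2·332.7/(2·1.198) = 277.7129 Hz.
f_beat = |277.7129 − 283.9| = 6.19 Hz.

6.19 Hz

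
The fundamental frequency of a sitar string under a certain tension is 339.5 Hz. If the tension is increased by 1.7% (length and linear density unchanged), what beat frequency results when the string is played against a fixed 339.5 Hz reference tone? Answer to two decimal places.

2.87 Hz

For a string, f ∝ √T, so the new frequency is 339.5·√1.017 = 342.3736 Hz.
f_beat = |342.3736 − 339.5| = 2.87 Hz.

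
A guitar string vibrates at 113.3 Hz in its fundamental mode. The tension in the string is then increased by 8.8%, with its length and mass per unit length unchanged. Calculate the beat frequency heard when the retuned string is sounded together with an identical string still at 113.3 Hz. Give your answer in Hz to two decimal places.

4.88 Hz

For a string, f ∝ √T, so the new frequency is 113.3·√1.088 = 118.1801 Hz.
f_beat = |118.1801 − 113.3| = 4.88 Hz.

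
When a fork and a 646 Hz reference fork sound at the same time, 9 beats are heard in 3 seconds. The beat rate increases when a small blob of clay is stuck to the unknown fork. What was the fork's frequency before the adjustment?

Beat frequency = 9/3 = 3 Hz.
|f − 646| = 3, so the fork was at either 643 Hz or 649 Hz.
Adding mass to a fork lowers its frequency; the adjustment lowers the fork's frequency.
The beat rate rose, so the adjustment moved the fork further from 646 Hz — it was already below the reference.

643 Hz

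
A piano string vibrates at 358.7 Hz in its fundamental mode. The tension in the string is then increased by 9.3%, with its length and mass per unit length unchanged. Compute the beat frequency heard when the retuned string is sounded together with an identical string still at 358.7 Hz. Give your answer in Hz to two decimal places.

For a string, f ∝ √T, so the new frequency is 358.7·√1.093 = 375.0088 Hz.
f_beat = |375.0088 − 358.7| = 16.31 Hz.

16.31 Hz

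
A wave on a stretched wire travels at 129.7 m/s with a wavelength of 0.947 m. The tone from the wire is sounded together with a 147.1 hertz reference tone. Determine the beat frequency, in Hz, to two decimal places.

10.14 Hz

Source frequency f = v/λ = 129.7/0.947 = 136.9588 Hz.
f_beat = |136.9588 − 147.1| = 10.14 Hz.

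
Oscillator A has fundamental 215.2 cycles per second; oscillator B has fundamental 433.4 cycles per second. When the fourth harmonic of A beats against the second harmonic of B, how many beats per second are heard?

6.0 Hz

Fourth harmonic of the first: 4·215.2 = 860.8 Hz.
Second harmonic of the second: 2·433.4 = 866.8 Hz.
f_beat = |860.8 − 866.8| = 6.0 Hz.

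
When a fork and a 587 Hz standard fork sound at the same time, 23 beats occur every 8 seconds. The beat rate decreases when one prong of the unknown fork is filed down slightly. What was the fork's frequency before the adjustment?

584.125 Hz

Beat frequency = 23/8 = 2.875 Hz.
|f − 587| = 2.875, so the fork was at either 584.125 Hz or 589.875 Hz.
Filing a prong removes mass and raises the fork's frequency; the adjustment raises the fork's frequency.
The beat rate fell, so the adjustment moved the fork toward 587 Hz — it must have started below the reference.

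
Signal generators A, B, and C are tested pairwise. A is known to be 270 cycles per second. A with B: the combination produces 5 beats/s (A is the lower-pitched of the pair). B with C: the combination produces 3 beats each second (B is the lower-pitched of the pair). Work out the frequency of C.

B is above A, so f_B = 270 + 5 = 275 Hz.
C is above B, so f_C = 275 + 3 = 278 Hz.

278 Hz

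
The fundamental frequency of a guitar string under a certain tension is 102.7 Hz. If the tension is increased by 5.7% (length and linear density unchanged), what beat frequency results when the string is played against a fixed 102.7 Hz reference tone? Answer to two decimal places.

2.89 Hz

For a string, f ∝ √T, so the new frequency is 102.7·√1.057 = 105.5864 Hz.
f_beat = |105.5864 − 102.7| = 2.89 Hz.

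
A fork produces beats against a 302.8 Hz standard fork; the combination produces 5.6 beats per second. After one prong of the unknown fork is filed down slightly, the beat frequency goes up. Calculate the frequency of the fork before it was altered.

|f − 302.8| = 5.6, so the fork was at either 297.2 Hz or 308.4 Hz.
Filing a prong removes mass and raises the fork's frequency; the adjustment raises the fork's frequency.
The beat rate rose, so the adjustment moved the fork further from 302.8 Hz — it was already above the reference.

308.4 Hz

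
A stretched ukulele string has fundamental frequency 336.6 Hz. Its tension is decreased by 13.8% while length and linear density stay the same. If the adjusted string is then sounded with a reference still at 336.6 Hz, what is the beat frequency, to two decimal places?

For a string, f ∝ √T, so the new frequency is 336.6·√0.862 = 312.5128 Hz.
f_beat = |312.5128 − 336.6| = 24.09 Hz.

24.09 Hz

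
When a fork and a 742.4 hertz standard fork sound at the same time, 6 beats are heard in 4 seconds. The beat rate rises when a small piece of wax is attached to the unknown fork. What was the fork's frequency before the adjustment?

740.9 Hz

Beat frequency = 6/4 = 1.5 Hz.
|f − 742.4| = 1.5, so the fork was at either 740.9 Hz or 743.9 Hz.
Loading a fork with wax lowers its frequency; the adjustment lowers the fork's frequency.
The beat rate rose, so the adjustment moved the fork further from 742.4 Hz — it was already below the reference.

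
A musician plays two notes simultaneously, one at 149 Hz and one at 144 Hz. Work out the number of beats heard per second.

5 Hz

The beat frequency equals the magnitude of the frequency difference.
|149 − 144| = 5 Hz.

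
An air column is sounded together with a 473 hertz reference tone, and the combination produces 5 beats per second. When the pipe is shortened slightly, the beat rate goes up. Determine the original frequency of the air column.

478 Hz

|f − 473| = 5, so the air column was at either 468 Hz or 478 Hz.
A shorter pipe has a higher fundamental; the adjustment raises the air column's frequency.
The beat rate rose, so the adjustment moved the air column further from 473 Hz — it was already above the reference.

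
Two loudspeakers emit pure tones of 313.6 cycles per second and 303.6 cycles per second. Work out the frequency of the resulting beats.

10 Hz

f_beat = |f₁ − f₂|.
|313.6 − 303.6| = 10 Hz.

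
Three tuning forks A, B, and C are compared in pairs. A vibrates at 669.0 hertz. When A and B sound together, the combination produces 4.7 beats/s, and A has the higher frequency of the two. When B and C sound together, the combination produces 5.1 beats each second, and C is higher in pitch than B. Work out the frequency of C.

B is below A, so f_B = 669.0 − 4.7 = 664.3 Hz.
C is above B, so f_C = 664.3 + 5.1 = 669.4 Hz.

669.4 Hz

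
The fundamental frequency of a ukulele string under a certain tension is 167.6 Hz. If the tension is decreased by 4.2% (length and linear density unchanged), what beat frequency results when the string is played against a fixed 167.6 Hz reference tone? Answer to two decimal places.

For a string, f ∝ √T, so the new frequency is 167.6·√0.958 = 164.0426 Hz.
f_beat = |164.0426 − 167.6| = 3.56 Hz.

3.56 Hz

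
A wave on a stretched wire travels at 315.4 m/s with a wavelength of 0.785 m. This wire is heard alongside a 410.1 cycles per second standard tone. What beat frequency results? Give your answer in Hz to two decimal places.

Source frequency f = v/λ = 315.4/0.785 = 401.7834 Hz.
f_beat = |401.7834 − 410.1| = 8.32 Hz.

8.32 Hz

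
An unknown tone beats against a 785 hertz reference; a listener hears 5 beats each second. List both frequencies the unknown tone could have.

|f − 785| = 5, so f = 785 ± 5.

780 Hz or 790 Hz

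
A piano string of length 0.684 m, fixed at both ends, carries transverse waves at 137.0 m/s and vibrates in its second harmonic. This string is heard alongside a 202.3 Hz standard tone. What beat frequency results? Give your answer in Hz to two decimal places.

For a string fixed at both ends, f_n = n·v/(2L) = 2·137.0/(2·0.684) = 200.2924 Hz.
f_beat = |200.2924 − 202.3| = 2.01 Hz.

2.01 Hz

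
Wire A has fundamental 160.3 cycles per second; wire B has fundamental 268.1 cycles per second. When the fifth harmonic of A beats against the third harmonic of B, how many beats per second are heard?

2.8 Hz

Fifth harmonic of the first: 5·160.3 = 801.5 Hz.
Third harmonic of the second: 3·268.1 = 804.3 Hz.
f_beat = |801.5 − 804.3| = 2.8 Hz.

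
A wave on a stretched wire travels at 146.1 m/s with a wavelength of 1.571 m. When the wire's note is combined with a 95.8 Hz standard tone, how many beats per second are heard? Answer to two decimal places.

2.80 Hz

Source frequency f = v/λ = 146.1/1.571 = 92.9981 Hz.
f_beat = |92.9981 − 95.8| = 2.80 Hz.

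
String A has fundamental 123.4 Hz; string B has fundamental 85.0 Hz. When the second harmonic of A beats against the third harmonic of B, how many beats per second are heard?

Second harmonic of the first: 2·123.4 = 246.8 Hz.
Third harmonic of the second: 3·85.0 = 255.0 Hz.
f_beat = |246.8 − 255.0| = 8.2 Hz.

8.2 Hz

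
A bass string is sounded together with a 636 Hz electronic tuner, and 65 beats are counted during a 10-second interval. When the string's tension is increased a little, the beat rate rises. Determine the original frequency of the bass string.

Beat frequency = 65/10 = 6.5 Hz.
|f − 636| = 6.5, so the bass string was at either 629.5 Hz or 642.5 Hz.
Higher tension means higher frequency; the adjustment raises the bass string's frequency.
The beat rate rose, so the adjustment moved the bass string further from 636 Hz — it was already above the reference.

642.5 Hz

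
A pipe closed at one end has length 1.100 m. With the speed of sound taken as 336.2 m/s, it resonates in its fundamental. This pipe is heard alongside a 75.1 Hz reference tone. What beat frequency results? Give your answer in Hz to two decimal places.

Closed pipe (odd harmonics): f_n = n·v/(4L) = 1·336.2/(4·1.100) = 76.4091 Hz.
f_beat = |76.4091 − 75.1| = 1.31 Hz.

1.31 Hz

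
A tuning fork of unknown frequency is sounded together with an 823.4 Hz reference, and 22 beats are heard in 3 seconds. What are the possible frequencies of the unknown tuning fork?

Beat frequency = 22/3 = 7.3333 Hz.
|f − 823.4| = 7.3333, so f = 823.4 ± 7.3333.

816.0667 Hz or 830.7333 Hz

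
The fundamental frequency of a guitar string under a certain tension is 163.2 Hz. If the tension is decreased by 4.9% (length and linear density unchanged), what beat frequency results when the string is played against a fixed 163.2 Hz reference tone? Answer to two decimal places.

4.05 Hz

For a string, f ∝ √T, so the new frequency is 163.2·√0.951 = 159.1514 Hz.
f_beat = |159.1514 − 163.2| = 4.05 Hz.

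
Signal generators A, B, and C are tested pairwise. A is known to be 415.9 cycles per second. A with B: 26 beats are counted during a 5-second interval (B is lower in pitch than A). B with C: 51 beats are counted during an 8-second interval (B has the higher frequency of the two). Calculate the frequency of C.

A–B: Beat frequency = 26/5 = 5.2 Hz.
B is below A, so f_B = 415.9 − 5.2 = 410.7 Hz.
B–C: Beat frequency = 51/8 = 6.375 Hz.
C is below B, so f_C = 410.7 − 6.375 = 404.325 Hz.

404.325 Hz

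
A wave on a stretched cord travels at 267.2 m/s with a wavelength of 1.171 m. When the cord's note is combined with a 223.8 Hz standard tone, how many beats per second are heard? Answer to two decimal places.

Source frequency f = v/λ = 267.2/1.171 = 228.1810 Hz.
f_beat = |228.1810 − 223.8| = 4.38 Hz.

4.38 Hz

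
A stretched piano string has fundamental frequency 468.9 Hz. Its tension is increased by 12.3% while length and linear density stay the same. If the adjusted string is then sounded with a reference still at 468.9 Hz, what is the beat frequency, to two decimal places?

For a string, f ∝ √T, so the new frequency is 468.9·√1.123 = 496.9013 Hz.
f_beat = |496.9013 − 468.9| = 28.00 Hz.

28.00 Hz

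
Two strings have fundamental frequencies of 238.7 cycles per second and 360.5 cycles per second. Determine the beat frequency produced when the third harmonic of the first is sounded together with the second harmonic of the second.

Third harmonic of the first: 3·238.7 = 716.1 Hz.
Second harmonic of the second: 2·360.5 = 721.0 Hz.
f_beat = |716.1 − 721.0| = 4.9 Hz.

4.9 Hz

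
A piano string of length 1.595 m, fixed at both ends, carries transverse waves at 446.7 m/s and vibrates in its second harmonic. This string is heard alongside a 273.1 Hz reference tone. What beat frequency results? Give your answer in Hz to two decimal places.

For a string fixed at both ends, f_n = n·v/(2L) = 2·446.7/(2·1.595) = 280.0627 Hz.
f_beat = |280.0627 − 273.1| = 6.96 Hz.

6.96 Hz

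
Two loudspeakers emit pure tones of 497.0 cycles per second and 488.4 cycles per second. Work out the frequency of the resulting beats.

The beat frequency equals the magnitude of the frequency difference.
|497.0 − 488.4| = 8.6 Hz.

8.6 Hz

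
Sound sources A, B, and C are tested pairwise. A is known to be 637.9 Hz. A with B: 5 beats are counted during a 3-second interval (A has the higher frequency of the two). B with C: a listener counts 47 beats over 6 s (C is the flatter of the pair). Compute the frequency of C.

628.4 Hz

A–B: Beat frequency = 5/3 = 1.6667 Hz.
B is below A, so f_B = 637.9 − 1.6667 = 636.2333 Hz.
B–C: Beat frequency = 47/6 = 7.8333 Hz.
C is below B, so f_C = 636.2333 − 7.8333 = 628.4 Hz.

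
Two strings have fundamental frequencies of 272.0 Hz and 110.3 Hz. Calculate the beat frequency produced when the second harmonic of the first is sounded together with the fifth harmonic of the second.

Second harmonic of the first: 2·272.0 = 544.0 Hz.
Fifth harmonic of the second: 5·110.3 = 551.5 Hz.
f_beat = |544.0 − 551.5| = 7.5 Hz.

7.5 Hz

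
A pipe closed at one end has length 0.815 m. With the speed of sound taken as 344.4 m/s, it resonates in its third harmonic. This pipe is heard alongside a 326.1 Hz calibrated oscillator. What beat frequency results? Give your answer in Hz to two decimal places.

Closed pipe (odd harmonics): f_n = n·v/(4L) = 3·344.4/(4·0.815) = 316.9325 Hz.
f_beat = |316.9325 − 326.1| = 9.17 Hz.

9.17 Hz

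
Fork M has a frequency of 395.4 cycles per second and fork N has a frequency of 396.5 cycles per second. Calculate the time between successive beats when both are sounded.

0.909 s

f_beat = |395.4 − 396.5| = 1.1 Hz.
Beat period T = 1 / f_beat = 1 / 1.1 s.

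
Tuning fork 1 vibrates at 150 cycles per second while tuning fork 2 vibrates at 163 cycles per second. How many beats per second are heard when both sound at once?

13 Hz

Beats arise from superposition of two nearby frequencies; the beat rate is |f₁ − f₂|.
|150 − 163| = 13 Hz.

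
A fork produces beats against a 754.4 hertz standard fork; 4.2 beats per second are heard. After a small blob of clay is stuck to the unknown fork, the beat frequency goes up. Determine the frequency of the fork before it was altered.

|f − 754.4| = 4.2, so the fork was at either 750.2 Hz or 758.6 Hz.
Adding mass to a fork lowers its frequency; the adjustment lowers the fork's frequency.
The beat rate rose, so the adjustment moved the fork further from 754.4 Hz — it was already below the reference.

750.2 Hz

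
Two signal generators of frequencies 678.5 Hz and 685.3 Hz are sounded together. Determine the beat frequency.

6.8 Hz

f_beat = |f₁ − f₂|.
|678.5 − 685.3| = 6.8 Hz.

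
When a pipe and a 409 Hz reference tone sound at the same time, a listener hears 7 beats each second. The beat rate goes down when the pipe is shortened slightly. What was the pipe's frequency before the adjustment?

|f − 409| = 7, so the pipe was at either 402 Hz or 416 Hz.
A shorter pipe has a higher fundamental; the adjustment raises the pipe's frequency.
The beat rate fell, so the adjustment moved the pipe toward 409 Hz — it must have started below the reference.

402 Hz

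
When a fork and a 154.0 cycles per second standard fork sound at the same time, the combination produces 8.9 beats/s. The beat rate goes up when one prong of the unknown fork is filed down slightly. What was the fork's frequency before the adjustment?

162.9 Hz

|f − 154.0| = 8.9, so the fork was at either 145.1 Hz or 162.9 Hz.
Filing a prong removes mass and raises the fork's frequency; the adjustment raises the fork's frequency.
The beat rate rose, so the adjustment moved the fork further from 154.0 Hz — it was already above the reference.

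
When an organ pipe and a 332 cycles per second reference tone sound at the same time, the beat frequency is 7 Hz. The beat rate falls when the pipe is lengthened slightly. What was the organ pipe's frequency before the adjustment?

|f − 332| = 7, so the organ pipe was at either 325 Hz or 339 Hz.
A longer pipe has a lower fundamental; the adjustment lowers the organ pipe's frequency.
The beat rate fell, so the adjustment moved the organ pipe toward 332 Hz — it must have started above the reference.

339 Hz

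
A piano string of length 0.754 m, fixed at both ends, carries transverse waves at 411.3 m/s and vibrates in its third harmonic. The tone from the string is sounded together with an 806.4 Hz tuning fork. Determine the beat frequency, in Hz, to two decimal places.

11.84 Hz

For a string fixed at both ends, f_n = n·v/(2L) = 3·411.3/(2·0.754) = 818.2361 Hz.
f_beat = |818.2361 − 806.4| = 11.84 Hz.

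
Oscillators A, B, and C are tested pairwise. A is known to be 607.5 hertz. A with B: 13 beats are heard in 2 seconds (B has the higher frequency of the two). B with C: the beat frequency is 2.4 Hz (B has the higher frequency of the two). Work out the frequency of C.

611.6 Hz

A–B: Beat frequency = 13/2 = 6.5 Hz.
B is above A, so f_B = 607.5 + 6.5 = 614 Hz.
C is below B, so f_C = 614 − 2.4 = 611.6 Hz.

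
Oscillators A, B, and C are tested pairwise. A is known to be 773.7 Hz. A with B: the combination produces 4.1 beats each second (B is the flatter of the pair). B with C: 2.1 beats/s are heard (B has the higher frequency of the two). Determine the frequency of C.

767.5 Hz

B is below A, so f_B = 773.7 − 4.1 = 769.6 Hz.
C is below B, so f_C = 769.6 − 2.1 = 767.5 Hz.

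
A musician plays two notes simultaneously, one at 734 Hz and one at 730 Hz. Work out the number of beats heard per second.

4 Hz

The beat frequency equals the magnitude of the frequency difference.
|734 − 730| = 4 Hz.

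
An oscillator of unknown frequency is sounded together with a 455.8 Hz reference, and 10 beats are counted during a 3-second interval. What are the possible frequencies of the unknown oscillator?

452.4667 Hz or 459.1333 Hz

Beat frequency = 10/3 = 3.3333 Hz.
|f − 455.8| = 3.3333, so f = 455.8 ± 3.3333.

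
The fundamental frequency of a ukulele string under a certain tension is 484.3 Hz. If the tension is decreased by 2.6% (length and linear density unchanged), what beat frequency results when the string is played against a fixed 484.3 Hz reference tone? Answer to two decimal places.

For a string, f ∝ √T, so the new frequency is 484.3·√0.974 = 477.9626 Hz.
f_beat = |477.9626 − 484.3| = 6.34 Hz.

6.34 Hz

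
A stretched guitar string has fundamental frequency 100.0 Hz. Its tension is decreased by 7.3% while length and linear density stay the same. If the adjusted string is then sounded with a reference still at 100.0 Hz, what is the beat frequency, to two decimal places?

For a string, f ∝ √T, so the new frequency is 100.0·√0.927 = 96.2808 Hz.
f_beat = |96.2808 − 100.0| = 3.72 Hz.

3.72 Hz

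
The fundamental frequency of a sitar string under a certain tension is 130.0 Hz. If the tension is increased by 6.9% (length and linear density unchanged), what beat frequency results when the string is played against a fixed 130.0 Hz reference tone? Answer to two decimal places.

For a string, f ∝ √T, so the new frequency is 130.0·√1.069 = 134.4102 Hz.
f_beat = |134.4102 − 130.0| = 4.41 Hz.

4.41 Hz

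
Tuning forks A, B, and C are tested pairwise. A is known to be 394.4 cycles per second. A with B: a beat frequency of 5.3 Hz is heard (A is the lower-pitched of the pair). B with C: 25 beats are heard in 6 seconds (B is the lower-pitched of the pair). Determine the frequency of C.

403.8667 Hz

B is above A, so f_B = 394.4 + 5.3 = 399.7 Hz.
B–C: Beat frequency = 25/6 = 4.1667 Hz.
C is above B, so f_C = 399.7 + 4.1667 = 403.8667 Hz.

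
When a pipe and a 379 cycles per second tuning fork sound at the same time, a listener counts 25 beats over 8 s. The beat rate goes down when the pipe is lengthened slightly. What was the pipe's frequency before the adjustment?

Beat frequency = 25/8 = 3.125 Hz.
|f − 379| = 3.125, so the pipe was at either 375.875 Hz or 382.125 Hz.
A longer pipe has a lower fundamental; the adjustment lowers the pipe's frequency.
The beat rate fell, so the adjustment moved the pipe toward 379 Hz — it must have started above the reference.

382.125 Hz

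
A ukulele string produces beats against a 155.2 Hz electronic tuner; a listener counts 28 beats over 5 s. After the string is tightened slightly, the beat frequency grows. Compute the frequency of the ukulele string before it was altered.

160.8 Hz

Beat frequency = 28/5 = 5.6 Hz.
|f − 155.2| = 5.6, so the ukulele string was at either 149.6 Hz or 160.8 Hz.
Increasing tension raises a string's frequency; the adjustment raises the ukulele string's frequency.
The beat rate rose, so the adjustment moved the ukulele string further from 155.2 Hz — it was already above the reference.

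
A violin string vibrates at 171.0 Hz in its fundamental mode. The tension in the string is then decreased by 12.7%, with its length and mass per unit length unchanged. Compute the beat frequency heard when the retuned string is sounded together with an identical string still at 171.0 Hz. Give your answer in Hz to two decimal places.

11.23 Hz

For a string, f ∝ √T, so the new frequency is 171.0·√0.873 = 159.7729 Hz.
f_beat = |159.7729 − 171.0| = 11.23 Hz.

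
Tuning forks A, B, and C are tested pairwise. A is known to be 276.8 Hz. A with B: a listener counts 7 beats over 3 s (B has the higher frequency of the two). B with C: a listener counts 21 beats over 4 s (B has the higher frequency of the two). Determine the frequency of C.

273.8833 Hz

A–B: Beat frequency = 7/3 = 2.3333 Hz.
B is above A, so f_B = 276.8 + 2.3333 = 279.1333 Hz.
B–C: Beat frequency = 21/4 = 5.25 Hz.
C is below B, so f_C = 279.1333 − 5.25 = 273.8833 Hz.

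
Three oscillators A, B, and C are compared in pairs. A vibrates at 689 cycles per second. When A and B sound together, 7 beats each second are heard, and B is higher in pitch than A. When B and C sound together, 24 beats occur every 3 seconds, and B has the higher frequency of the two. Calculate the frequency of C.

688 Hz

B is above A, so f_B = 689 + 7 = 696 Hz.
B–C: Beat frequency = 24/3 = 8 Hz.
C is below B, so f_C = 696 − 8 = 688 Hz.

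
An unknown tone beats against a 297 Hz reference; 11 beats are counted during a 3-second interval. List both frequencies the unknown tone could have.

293.3333 Hz or 300.6667 Hz

Beat frequency = 11/3 = 3.6667 Hz.
|f − 297| = 3.6667, so f = 297 ± 3.6667.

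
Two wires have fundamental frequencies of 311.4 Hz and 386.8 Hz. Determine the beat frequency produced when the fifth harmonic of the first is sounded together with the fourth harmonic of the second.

Fifth harmonic of the first: 5·311.4 = 1557.0 Hz.
Fourth harmonic of the second: 4·386.8 = 1547.2 Hz.
f_beat = |1557.0 − 1547.2| = 9.8 Hz.

9.8 Hz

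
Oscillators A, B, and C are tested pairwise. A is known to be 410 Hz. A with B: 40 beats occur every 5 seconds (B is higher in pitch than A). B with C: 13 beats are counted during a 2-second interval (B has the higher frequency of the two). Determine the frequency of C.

411.5 Hz

A–B: Beat frequency = 40/5 = 8 Hz.
B is above A, so f_B = 410 + 8 = 418 Hz.
B–C: Beat frequency = 13/2 = 6.5 Hz.
C is below B, so f_C = 418 − 6.5 = 411.5 Hz.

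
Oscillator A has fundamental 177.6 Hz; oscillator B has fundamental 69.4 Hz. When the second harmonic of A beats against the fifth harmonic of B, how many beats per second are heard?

8.2 Hz

Second harmonic of the first: 2·177.6 = 355.2 Hz.
Fifth harmonic of the second: 5·69.4 = 347.0 Hz.
f_beat = |355.2 − 347.0| = 8.2 Hz.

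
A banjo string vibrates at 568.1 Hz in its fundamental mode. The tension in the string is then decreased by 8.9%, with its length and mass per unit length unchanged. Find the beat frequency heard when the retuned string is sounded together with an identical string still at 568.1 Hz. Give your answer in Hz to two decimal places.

For a string, f ∝ √T, so the new frequency is 568.1·√0.911 = 542.2305 Hz.
f_beat = |542.2305 − 568.1| = 25.87 Hz.

25.87 Hz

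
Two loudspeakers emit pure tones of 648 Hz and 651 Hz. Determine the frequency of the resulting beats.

Beats arise from superposition of two nearby frequencies; the beat rate is |f₁ − f₂|.
|648 − 651| = 3 Hz.

3 Hz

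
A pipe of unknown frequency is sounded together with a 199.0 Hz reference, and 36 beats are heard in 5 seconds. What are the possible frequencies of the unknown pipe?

Beat frequency = 36/5 = 7.2 Hz.
|f − 199.0| = 7.2, so f = 199.0 ± 7.2.

191.8 Hz or 206.2 Hz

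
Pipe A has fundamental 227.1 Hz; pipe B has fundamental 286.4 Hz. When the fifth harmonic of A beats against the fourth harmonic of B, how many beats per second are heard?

10.1 Hz

Fifth harmonic of the first: 5·227.1 = 1135.5 Hz.
Fourth harmonic of the second: 4·286.4 = 1145.6 Hz.
f_beat = |1135.5 − 1145.6| = 10.1 Hz.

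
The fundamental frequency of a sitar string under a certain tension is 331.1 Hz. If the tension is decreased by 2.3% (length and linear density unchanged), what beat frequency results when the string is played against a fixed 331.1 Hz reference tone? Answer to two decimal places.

For a string, f ∝ √T, so the new frequency is 331.1·√0.977 = 327.2702 Hz.
f_beat = |327.2702 − 331.1| = 3.83 Hz.

3.83 Hz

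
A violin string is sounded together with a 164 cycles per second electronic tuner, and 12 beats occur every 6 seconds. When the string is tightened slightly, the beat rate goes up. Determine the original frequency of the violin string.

166 Hz

Beat frequency = 12/6 = 2 Hz.
|f − 164| = 2, so the violin string was at either 162 Hz or 166 Hz.
Increasing tension raises a string's frequency; the adjustment raises the violin string's frequency.
The beat rate rose, so the adjustment moved the violin string further from 164 Hz — it was already above the reference.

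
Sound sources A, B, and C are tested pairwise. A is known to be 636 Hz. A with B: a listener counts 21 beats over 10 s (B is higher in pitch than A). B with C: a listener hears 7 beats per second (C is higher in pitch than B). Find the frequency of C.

645.1 Hz

A–B: Beat frequency = 21/10 = 2.1 Hz.
B is above A, so f_B = 636 + 2.1 = 638.1 Hz.
C is above B, so f_C = 638.1 + 7 = 645.1 Hz.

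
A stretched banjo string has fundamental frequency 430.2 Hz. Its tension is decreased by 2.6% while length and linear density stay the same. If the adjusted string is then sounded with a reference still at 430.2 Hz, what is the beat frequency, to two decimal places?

For a string, f ∝ √T, so the new frequency is 430.2·√0.974 = 424.5706 Hz.
f_beat = |424.5706 − 430.2| = 5.63 Hz.

5.63 Hz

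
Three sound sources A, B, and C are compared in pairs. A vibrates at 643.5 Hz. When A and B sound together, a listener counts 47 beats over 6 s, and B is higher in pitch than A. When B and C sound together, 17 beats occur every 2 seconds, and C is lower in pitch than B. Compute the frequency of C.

A–B: Beat frequency = 47/6 = 7.8333 Hz.
B is above A, so f_B = 643.5 + 7.8333 = 651.3333 Hz.
B–C: Beat frequency = 17/2 = 8.5 Hz.
C is below B, so f_C = 651.3333 − 8.5 = 642.8333 Hz.

642.8333 Hz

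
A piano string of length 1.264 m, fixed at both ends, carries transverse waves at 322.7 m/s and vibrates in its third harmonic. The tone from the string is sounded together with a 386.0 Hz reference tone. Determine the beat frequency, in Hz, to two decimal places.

For a string fixed at both ends, f_n = n·v/(2L) = 3·322.7/(2·1.264) = 382.9509 Hz.
f_beat = |382.9509 − 386.0| = 3.05 Hz.

3.05 Hz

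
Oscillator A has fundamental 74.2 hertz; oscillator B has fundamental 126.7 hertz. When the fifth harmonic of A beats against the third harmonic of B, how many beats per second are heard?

Fifth harmonic of the first: 5·74.2 = 371.0 Hz.
Third harmonic of the second: 3·126.7 = 380.1 Hz.
f_beat = |371.0 − 380.1| = 9.1 Hz.

9.1 Hz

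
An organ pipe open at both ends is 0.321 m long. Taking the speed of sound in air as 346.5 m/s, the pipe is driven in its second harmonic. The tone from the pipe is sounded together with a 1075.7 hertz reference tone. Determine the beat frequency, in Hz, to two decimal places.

3.74 Hz

Open pipe: f_n = n·v/(2L) = 2·346.5/(2·0.321) = 1079.4393 Hz.
f_beat = |1079.4393 − 1075.7| = 3.74 Hz.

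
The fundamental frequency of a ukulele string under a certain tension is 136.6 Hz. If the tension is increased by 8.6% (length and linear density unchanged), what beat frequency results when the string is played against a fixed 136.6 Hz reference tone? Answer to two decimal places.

5.75 Hz

For a string, f ∝ √T, so the new frequency is 136.6·√1.086 = 142.3527 Hz.
f_beat = |142.3527 − 136.6| = 5.75 Hz.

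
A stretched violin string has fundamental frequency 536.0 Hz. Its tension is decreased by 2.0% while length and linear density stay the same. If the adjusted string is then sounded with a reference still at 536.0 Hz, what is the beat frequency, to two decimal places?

5.39 Hz

For a string, f ∝ √T, so the new frequency is 536.0·√0.980 = 530.6129 Hz.
f_beat = |530.6129 − 536.0| = 5.39 Hz.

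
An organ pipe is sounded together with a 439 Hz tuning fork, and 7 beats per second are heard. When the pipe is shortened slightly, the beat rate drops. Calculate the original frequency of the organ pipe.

432 Hz

|f − 439| = 7, so the organ pipe was at either 432 Hz or 446 Hz.
A shorter pipe has a higher fundamental; the adjustment raises the organ pipe's frequency.
The beat rate fell, so the adjustment moved the organ pipe toward 439 Hz — it must have started below the reference.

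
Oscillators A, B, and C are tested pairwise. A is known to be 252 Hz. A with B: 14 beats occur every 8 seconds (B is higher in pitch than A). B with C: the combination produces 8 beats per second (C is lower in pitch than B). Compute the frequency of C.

A–B: Beat frequency = 14/8 = 1.75 Hz.
B is above A, so f_B = 252 + 1.75 = 253.75 Hz.
C is below B, so f_C = 253.75 − 8 = 245.75 Hz.

245.75 Hz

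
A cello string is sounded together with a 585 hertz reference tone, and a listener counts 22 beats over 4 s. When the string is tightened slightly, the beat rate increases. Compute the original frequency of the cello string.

Beat frequency = 22/4 = 5.5 Hz.
|f − 585| = 5.5, so the cello string was at either 579.5 Hz or 590.5 Hz.
Increasing tension raises a string's frequency; the adjustment raises the cello string's frequency.
The beat rate rose, so the adjustment moved the cello string further from 585 Hz — it was already above the reference.

590.5 Hz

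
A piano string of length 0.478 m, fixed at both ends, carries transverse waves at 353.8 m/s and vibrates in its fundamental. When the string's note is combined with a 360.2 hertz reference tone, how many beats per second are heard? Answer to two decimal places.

For a string fixed at both ends, f_n = n·v/(2L) = 1·353.8/(2·0.478) = 370.0837 Hz.
f_beat = |370.0837 − 360.2| = 9.88 Hz.

9.88 Hz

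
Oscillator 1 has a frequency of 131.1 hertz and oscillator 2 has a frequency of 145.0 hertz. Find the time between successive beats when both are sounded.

0.072 s

f_beat = |131.1 − 145.0| = 13.9 Hz.
Beat period T = 1 / f_beat = 1 / 13.9 s.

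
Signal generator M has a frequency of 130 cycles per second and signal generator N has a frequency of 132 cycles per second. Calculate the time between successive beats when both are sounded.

f_beat = |130 − 132| = 2 Hz.
Beat period T = 1 / f_beat = 1 / 2 s.

0.500 s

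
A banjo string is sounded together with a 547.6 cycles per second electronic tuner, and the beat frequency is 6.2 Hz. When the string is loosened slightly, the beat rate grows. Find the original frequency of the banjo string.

541.4 Hz

|f − 547.6| = 6.2, so the banjo string was at either 541.4 Hz or 553.8 Hz.
Reducing tension lowers a string's frequency; the adjustment lowers the banjo string's frequency.
The beat rate rose, so the adjustment moved the banjo string further from 547.6 Hz — it was already below the reference.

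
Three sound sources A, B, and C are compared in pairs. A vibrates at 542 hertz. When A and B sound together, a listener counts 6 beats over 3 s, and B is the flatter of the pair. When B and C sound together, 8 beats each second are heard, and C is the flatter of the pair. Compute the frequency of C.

A–B: Beat frequency = 6/3 = 2 Hz.
B is below A, so f_B = 542 − 2 = 540 Hz.
C is below B, so f_C = 540 − 8 = 532 Hz.

532 Hz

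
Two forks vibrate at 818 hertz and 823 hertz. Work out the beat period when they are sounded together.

f_beat = |818 − 823| = 5 Hz.
Beat period T = 1 / f_beat = 1 / 5 s.

0.200 s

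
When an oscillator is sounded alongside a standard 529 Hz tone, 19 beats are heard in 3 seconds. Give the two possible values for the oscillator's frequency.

522.6667 Hz or 535.3333 Hz

Beat frequency = 19/3 = 6.3333 Hz.
|f − 529| = 6.3333, so f = 529 ± 6.3333.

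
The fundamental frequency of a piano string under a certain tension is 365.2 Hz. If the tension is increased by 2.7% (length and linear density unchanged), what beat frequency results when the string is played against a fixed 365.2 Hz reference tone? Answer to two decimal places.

4.90 Hz

For a string, f ∝ √T, so the new frequency is 365.2·√1.027 = 370.0974 Hz.
f_beat = |370.0974 − 365.2| = 4.90 Hz.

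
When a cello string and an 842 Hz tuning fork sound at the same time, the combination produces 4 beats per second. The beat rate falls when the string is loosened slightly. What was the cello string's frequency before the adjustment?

|f − 842| = 4, so the cello string was at either 838 Hz or 846 Hz.
Reducing tension lowers a string's frequency; the adjustment lowers the cello string's frequency.
The beat rate fell, so the adjustment moved the cello string toward 842 Hz — it must have started above the reference.

846 Hz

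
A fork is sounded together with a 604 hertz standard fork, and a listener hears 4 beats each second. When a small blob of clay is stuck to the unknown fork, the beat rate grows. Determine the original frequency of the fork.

600 Hz

|f − 604| = 4, so the fork was at either 600 Hz or 608 Hz.
Adding mass to a fork lowers its frequency; the adjustment lowers the fork's frequency.
The beat rate rose, so the adjustment moved the fork further from 604 Hz — it was already below the reference.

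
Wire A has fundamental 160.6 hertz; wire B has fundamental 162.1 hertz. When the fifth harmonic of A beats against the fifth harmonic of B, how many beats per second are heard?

Fifth harmonic of the first: 5·160.6 = 803.0 Hz.
Fifth harmonic of the second: 5·162.1 = 810.5 Hz.
f_beat = |803.0 − 810.5| = 7.5 Hz.

7.5 Hz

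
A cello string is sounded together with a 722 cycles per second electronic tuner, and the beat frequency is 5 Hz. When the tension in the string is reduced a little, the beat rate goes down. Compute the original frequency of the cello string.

727 Hz

|f − 722| = 5, so the cello string was at either 717 Hz or 727 Hz.
Lower tension means lower frequency; the adjustment lowers the cello string's frequency.
The beat rate fell, so the adjustment moved the cello string toward 722 Hz — it must have started above the reference.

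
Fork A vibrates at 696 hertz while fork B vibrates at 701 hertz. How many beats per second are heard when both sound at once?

5 Hz

The beat frequency equals the magnitude of the frequency difference.
|696 − 701| = 5 Hz.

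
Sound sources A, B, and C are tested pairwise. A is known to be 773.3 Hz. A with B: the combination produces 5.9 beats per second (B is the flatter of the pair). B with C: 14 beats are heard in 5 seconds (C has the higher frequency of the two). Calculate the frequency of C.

770.2 Hz

B is below A, so f_B = 773.3 − 5.9 = 767.4 Hz.
B–C: Beat frequency = 14/5 = 2.8 Hz.
C is above B, so f_C = 767.4 + 2.8 = 770.2 Hz.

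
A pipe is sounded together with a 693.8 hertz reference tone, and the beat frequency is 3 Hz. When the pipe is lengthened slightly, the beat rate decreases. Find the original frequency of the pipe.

696.8 Hz

|f − 693.8| = 3, so the pipe was at either 690.8 Hz or 696.8 Hz.
A longer pipe has a lower fundamental; the adjustment lowers the pipe's frequency.
The beat rate fell, so the adjustment moved the pipe toward 693.8 Hz — it must have started above the reference.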